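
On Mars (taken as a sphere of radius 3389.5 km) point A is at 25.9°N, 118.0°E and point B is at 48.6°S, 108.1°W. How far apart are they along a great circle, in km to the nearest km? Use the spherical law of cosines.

In radians: φ₁ = 0.4520, φ₂ = -0.8482, Δλ = 133.900° = 2.3370 rad.
cos c = sin φ₁ sin φ₂ + cos φ₁ cos φ₂ cos Δλ = (0.4368)(-0.7501) + (0.8996)(0.6613)(-0.6934) = -0.74015,
so c = arccos(-0.74015) = 2.40408 rad.
Distance = R·c = 3389.5 × 2.4041 ≈ 8149 km.

8149 km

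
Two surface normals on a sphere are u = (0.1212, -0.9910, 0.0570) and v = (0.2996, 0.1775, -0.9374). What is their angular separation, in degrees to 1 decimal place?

101.1°

u·v = -0.1930; |u| = 1.0000, |v| = 1.0000.
cos θ = (u·v)/(|u||v|) = -0.1930, so θ = 101.1°.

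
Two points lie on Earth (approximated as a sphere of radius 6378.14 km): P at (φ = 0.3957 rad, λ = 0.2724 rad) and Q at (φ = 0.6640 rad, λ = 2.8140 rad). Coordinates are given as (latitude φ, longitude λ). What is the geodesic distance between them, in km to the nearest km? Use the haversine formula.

12383 km

In radians: φ₁ = 0.3957, φ₂ = 0.6640, Δλ = 145.623° = 2.5416 rad.
Haversine: a = sin²(Δφ/2) + cos φ₁ cos φ₂ sin²(Δλ/2) = 0.0179 + (0.9227)(0.7875)(0.9127) = 0.68111.
Central angle c = 2·arcsin(√a) = 1.94144 rad.
Distance = R·c = 6378.14 × 1.9414 ≈ 12383 km.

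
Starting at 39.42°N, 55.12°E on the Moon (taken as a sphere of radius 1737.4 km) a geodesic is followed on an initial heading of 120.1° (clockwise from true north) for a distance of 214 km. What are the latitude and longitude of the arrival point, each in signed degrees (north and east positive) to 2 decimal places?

Angular distance δ = d/R = 214/1737.4 = 0.12317 rad; initial bearing θ = 2.0961 rad.
sin φ₂ = sin φ₁ cos δ + cos φ₁ sin δ cos θ = (0.6350)(0.9924) + (0.7725)(0.1229)(-0.5015) = 0.5826, so φ₂ = 35.63°.
Δλ = atan2(sin θ sin δ cos φ₁, cos δ − sin φ₁ sin φ₂) = atan2(0.0821, 0.6225) = 7.515°.
λ₂ = 55.120° + 7.515° = 62.63°.

35.63°, 62.63°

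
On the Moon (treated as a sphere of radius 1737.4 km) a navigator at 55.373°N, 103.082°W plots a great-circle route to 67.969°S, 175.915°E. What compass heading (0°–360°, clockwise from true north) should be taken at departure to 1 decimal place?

Δλ = -81.003° = -1.4138 rad.
y = sin Δλ · cos φ₂ = (-0.9877)(0.3751) = -0.3705
x = cos φ₁ sin φ₂ − sin φ₁ cos φ₂ cos Δλ = (0.5682)(-0.9270) − (0.8229)(0.3751)(0.1564) = -0.5750
θ = atan2(y, x) = -147.21°; adding 360° gives 212.8°.

212.8°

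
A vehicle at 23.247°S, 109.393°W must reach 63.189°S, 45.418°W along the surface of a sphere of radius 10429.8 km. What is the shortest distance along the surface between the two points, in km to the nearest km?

10506 km

With latitudes φ₁ = -23.247°, φ₂ = -63.189° and longitude difference Δλ = 63.975°:
cos c = sin φ₁ sin φ₂ + cos φ₁ cos φ₂ cos Δλ = (-0.3947)(-0.8925) + (0.9188)(0.4510)(0.4388) = 0.53410,
so c = arccos(0.53410) = 1.00735 rad.
Distance = R·c = 10429.8 × 1.0074 ≈ 10506 km.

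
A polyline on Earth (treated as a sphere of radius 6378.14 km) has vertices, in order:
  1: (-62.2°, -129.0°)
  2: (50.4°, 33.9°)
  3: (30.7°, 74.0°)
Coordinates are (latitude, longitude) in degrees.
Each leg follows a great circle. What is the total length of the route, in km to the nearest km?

Leg 1→2: central angle 2.8790 rad, distance 18362.8 km.
Leg 2→3: central angle 0.6222 rad, distance 3968.2 km.
Total: 18362.8 + 3968.2 ≈ 22331 km.

22331 km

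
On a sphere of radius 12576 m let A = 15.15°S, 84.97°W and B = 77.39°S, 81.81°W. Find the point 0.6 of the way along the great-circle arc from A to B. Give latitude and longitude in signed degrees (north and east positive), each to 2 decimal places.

-52.50°, -84.19°

The central angle between A and B is δ = 1.0867 rad.
With f = 0.6, the slerp weights are sin((1−f)δ)/sin δ = 0.4758 and sin(fδ)/sin δ = 0.6856.
Weighted sum of the unit vectors: (0.4758)·(0.0846,-0.9615,-0.2613) + (0.6856)·(0.0311,-0.2161,-0.9759) = (0.0616, -0.6056, -0.7934).
Converting back: φ = atan2(z, √(x²+y²)) = -52.50°, λ = atan2(y, x) = -84.19°.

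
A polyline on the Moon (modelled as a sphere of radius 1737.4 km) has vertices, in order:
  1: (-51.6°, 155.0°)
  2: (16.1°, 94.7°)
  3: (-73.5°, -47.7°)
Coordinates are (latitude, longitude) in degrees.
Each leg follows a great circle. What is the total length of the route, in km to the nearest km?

Leg 1→2: central angle 1.4924 rad, distance 2592.8 km.
Leg 2→3: central angle 2.0738 rad, distance 3603.1 km.
Total: 2592.8 + 3603.1 ≈ 6196 km.

6196 km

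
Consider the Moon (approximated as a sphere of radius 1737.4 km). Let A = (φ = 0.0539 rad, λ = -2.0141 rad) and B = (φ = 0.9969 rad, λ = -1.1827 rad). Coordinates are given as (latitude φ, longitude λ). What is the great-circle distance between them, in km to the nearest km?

1994 km

In radians: φ₁ = 0.0539, φ₂ = 0.9969, Δλ = 47.636° = 0.8314 rad.
cos c = sin φ₁ sin φ₂ + cos φ₁ cos φ₂ cos Δλ = (0.0539)(0.8398) + (0.9985)(0.5429)(0.6738) = 0.41055,
so c = arccos(0.41055) = 1.14774 rad.
Distance = R·c = 1737.4 × 1.1477 ≈ 1994 km.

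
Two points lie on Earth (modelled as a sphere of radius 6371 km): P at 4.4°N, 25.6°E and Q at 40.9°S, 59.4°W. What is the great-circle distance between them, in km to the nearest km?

9909 km

With latitudes φ₁ = 4.400°, φ₂ = -40.900° and longitude difference Δλ = -85.000°:
cos c = sin φ₁ sin φ₂ + cos φ₁ cos φ₂ cos Δλ = (0.0767)(-0.6547) + (0.9971)(0.7559)(0.0872) = 0.01545,
so c = arccos(0.01545) = 1.55534 rad.
Distance = R·c = 6371 × 1.5553 ≈ 9909 km.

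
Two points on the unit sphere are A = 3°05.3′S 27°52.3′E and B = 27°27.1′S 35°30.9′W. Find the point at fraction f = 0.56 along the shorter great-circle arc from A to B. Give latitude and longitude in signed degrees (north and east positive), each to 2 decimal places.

Central angle δ = 1.1354 rad. Interpolating on the sphere with fraction f = 0.56:
P = [sin((1−f)δ)·A + sin(fδ)·B] / sin δ = 0.5283·A + 0.6549·B in Cartesian coordinates,
giving P = (0.9394, -0.0910, -0.3304), i.e. latitude -19.29°, longitude -5.53°.

-19.29°, -5.53°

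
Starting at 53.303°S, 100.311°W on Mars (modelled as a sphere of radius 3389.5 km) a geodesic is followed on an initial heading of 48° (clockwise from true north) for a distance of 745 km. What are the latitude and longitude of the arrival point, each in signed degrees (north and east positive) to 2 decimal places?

Angular distance δ = d/R = 745/3389.5 = 0.21980 rad; initial bearing θ = 0.8378 rad.
sin φ₂ = sin φ₁ cos δ + cos φ₁ sin δ cos θ = (-0.8018)(0.9759) + (0.5976)(0.2180)(0.6691) = -0.6953, so φ₂ = -44.05°.
Δλ = atan2(sin θ sin δ cos φ₁, cos δ − sin φ₁ sin φ₂) = atan2(0.0968, 0.4184) = 13.029°.
λ₂ = -100.311° + 13.029° = -87.28°.

-44.05°, -87.28°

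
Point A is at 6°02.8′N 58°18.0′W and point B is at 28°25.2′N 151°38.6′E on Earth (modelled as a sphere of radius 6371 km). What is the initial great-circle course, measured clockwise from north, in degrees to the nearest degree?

With φ₁ = 0.1055, φ₂ = 0.4960, Δλ = -2.6190 rad, the forward-azimuth formula gives
θ = atan2( sin Δλ cos φ₂ , cos φ₁ sin φ₂ − sin φ₁ cos φ₂ cos Δλ ) = atan2(-0.4390, 0.5536) = -38.42°.
Adding 360° brings this into [0°, 360°): 322°.

322°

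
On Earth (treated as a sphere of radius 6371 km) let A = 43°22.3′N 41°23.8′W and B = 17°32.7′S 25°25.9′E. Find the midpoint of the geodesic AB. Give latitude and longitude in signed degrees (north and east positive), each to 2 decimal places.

Central angle δ = 1.5050 rad. Interpolating on the sphere with fraction f = 0.5:
P = [sin((1−f)δ)·A + sin(fδ)·B] / sin δ = 0.6850·A + 0.6850·B in Cartesian coordinates,
giving P = (0.9633, -0.0488, 0.2639), i.e. latitude 15.30°, longitude -2.90°.

15.30°, -2.90°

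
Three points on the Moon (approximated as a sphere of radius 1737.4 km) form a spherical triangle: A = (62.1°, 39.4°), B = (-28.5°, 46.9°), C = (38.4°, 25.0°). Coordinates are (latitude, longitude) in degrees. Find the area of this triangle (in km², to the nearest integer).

Side lengths (central angles): a = 1.2211, b = 0.4414, c = 1.5848 rad; semiperimeter s = 1.6236.
By l'Huilier's theorem, tan(E/4) = √[tan(s/2) tan((s−a)/2) tan((s−b)/2) tan((s−c)/2)], giving spherical excess E = 0.2117 rad.
Area = E·R² = 0.2117 × (1737.4)² ≈ 638961 km².

638961 km²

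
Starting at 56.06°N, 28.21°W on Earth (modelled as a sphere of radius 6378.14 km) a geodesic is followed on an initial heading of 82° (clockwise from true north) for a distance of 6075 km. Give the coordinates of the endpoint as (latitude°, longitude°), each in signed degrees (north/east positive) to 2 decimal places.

Angular distance δ = d/R = 6075/6378.14 = 0.95247 rad; initial bearing θ = 1.4312 rad.
sin φ₂ = sin φ₁ cos δ + cos φ₁ sin δ cos θ = (0.8296)(0.5797) + (0.5583)(0.8149)(0.1392) = 0.5442, so φ₂ = 32.97°.
Δλ = atan2(sin θ sin δ cos φ₁, cos δ − sin φ₁ sin φ₂) = atan2(0.4505, 0.1282) = 74.120°.
λ₂ = -28.210° + 74.120° = 45.91°.

32.97°, 45.91°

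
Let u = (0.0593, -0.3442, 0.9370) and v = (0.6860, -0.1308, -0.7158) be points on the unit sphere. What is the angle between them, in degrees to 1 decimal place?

125.8°

u·v = -0.5850; |u| = 1.0000, |v| = 1.0000.
cos θ = (u·v)/(|u||v|) = -0.5850, so θ = 125.8°.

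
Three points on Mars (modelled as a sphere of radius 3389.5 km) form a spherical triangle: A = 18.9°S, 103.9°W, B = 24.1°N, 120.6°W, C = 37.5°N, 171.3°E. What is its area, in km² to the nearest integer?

Side lengths (central angles): a = 1.0255, b = 1.7003, c = 0.8025 rad; semiperimeter s = 1.7641.
By l'Huilier's theorem, tan(E/4) = √[tan(s/2) tan((s−a)/2) tan((s−b)/2) tan((s−c)/2)], giving spherical excess E = 0.3530 rad.
Area = E·R² = 0.3530 × (3389.5)² ≈ 4055769 km².

4055769 km²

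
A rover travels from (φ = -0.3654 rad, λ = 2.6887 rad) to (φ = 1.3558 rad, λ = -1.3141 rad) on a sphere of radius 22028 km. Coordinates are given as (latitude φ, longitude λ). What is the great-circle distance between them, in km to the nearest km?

45603 km

Let φ₁ = -0.3654 rad, φ₂ = 1.3558 rad, and Δλ = 2.2804 rad.
Haversine: a = sin²(Δφ/2) + cos φ₁ cos φ₂ sin²(Δλ/2) = 0.5749 + (0.9340)(0.2133)(0.8258) = 0.73946.
Central angle c = 2·arcsin(√a) = 2.07022 rad.
Distance = R·c = 22028 × 2.0702 ≈ 45603 km.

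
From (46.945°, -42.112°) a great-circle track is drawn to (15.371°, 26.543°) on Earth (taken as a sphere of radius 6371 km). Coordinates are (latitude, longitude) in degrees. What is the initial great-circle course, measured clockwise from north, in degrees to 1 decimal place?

94.8°

With φ₁ = 0.8193, φ₂ = 0.2683, Δλ = 1.1983 rad, the forward-azimuth formula gives
θ = atan2( sin Δλ cos φ₂ , cos φ₁ sin φ₂ − sin φ₁ cos φ₂ cos Δλ ) = atan2(0.8981, -0.0755) = 94.80°.
So the initial bearing is 94.8°.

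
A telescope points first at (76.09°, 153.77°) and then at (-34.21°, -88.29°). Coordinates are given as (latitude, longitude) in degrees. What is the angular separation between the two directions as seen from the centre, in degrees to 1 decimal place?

In radians: φ₁ = 1.3280, φ₂ = -0.5971, Δλ = 117.940° = 2.0584 rad.
cos c = sin φ₁ sin φ₂ + cos φ₁ cos φ₂ cos Δλ = (0.9707)(-0.5622) + (0.2404)(0.8270)(-0.4685) = -0.63889,
so c = arccos(-0.63889) = 2.26385 rad.
So the angular separation is 129.7°.

129.7°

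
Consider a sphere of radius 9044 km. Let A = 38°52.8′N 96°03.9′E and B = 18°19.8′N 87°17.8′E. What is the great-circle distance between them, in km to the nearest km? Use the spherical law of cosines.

In radians: φ₁ = 0.6786, φ₂ = 0.3199, Δλ = -8.768° = -0.1530 rad.
cos c = sin φ₁ sin φ₂ + cos φ₁ cos φ₂ cos Δλ = (0.6277)(0.3145) + (0.7785)(0.9493)(0.9883) = 0.92773,
so c = arccos(0.92773) = 0.38251 rad.
Distance = R·c = 9044 × 0.3825 ≈ 3459 km.

3459 km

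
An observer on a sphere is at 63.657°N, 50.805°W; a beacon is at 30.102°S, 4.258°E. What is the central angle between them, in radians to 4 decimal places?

1.8025 rad

Let φ₁ = 1.1110 rad, φ₂ = -0.5254 rad, and Δλ = 0.9610 rad.
cos c = sin φ₁ sin φ₂ + cos φ₁ cos φ₂ cos Δλ = (0.8962)(-0.5015) + (0.4437)(0.8651)(0.5727) = -0.22961,
so c = arccos(-0.22961) = 1.80247 rad.
So the angular separation is 1.8025 rad.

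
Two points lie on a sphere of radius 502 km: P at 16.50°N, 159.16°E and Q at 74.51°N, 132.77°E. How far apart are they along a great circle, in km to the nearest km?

With latitudes φ₁ = 16.500°, φ₂ = 74.510° and longitude difference Δλ = -26.390°:
cos c = sin φ₁ sin φ₂ + cos φ₁ cos φ₂ cos Δλ = (0.2840)(0.9637) + (0.9588)(0.2671)(0.8958) = 0.50309,
so c = arccos(0.50309) = 1.04363 rad.
Distance = R·c = 502 × 1.0436 ≈ 524 km.

524 km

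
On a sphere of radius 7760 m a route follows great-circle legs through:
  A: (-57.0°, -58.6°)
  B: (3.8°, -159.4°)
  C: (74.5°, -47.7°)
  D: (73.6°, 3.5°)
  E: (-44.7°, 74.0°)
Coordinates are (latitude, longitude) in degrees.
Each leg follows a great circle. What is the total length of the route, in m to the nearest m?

Leg A→B: central angle 1.7289 rad, distance 13416.0 m.
Leg B→C: central angle 1.6055 rad, distance 12458.9 m.
Leg C→D: central angle 0.2385 rad, distance 1850.4 m.
Leg D→E: central angle 2.2241 rad, distance 17258.7 m.
Total: 13416.0 + 12458.9 + 1850.4 + 17258.7 ≈ 44984 m.

44984 m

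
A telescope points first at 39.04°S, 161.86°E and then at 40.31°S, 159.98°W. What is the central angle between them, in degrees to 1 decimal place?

29.2°

Let φ₁ = -0.6814 rad, φ₂ = -0.7035 rad, and Δλ = 0.6660 rad.
cos c = sin φ₁ sin φ₂ + cos φ₁ cos φ₂ cos Δλ = (-0.6299)(-0.6469) + (0.7767)(0.7626)(0.7863) = 0.87318,
so c = arccos(0.87318) = 0.50911 rad.
So the angular separation is 29.2°.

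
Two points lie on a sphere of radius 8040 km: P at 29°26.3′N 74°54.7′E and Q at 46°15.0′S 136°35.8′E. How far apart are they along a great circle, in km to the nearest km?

Let φ₁ = 0.5138 rad, φ₂ = -0.8072 rad, and Δλ = 1.0766 rad.
Haversine: a = sin²(Δφ/2) + cos φ₁ cos φ₂ sin²(Δλ/2) = 0.3764 + (0.8709)(0.6915)(0.2628) = 0.53469.
Central angle c = 2·arcsin(√a) = 1.64024 rad.
Distance = R·c = 8040 × 1.6402 ≈ 13187 km.

13187 km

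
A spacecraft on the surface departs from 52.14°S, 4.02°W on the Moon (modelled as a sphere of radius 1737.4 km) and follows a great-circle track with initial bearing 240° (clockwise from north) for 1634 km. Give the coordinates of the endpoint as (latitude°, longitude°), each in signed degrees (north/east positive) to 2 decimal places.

-45.50°, -90.52°

Angular distance δ = d/R = 1634/1737.4 = 0.94049 rad; initial bearing θ = 4.1888 rad.
sin φ₂ = sin φ₁ cos δ + cos φ₁ sin δ cos θ = (-0.7895)(0.5894) + (0.6137)(0.8078)(-0.5000) = -0.7132, so φ₂ = -45.50°.
Δλ = atan2(sin θ sin δ cos φ₁, cos δ − sin φ₁ sin φ₂) = atan2(-0.4294, 0.0263) = -86.497°.
λ₂ = -4.020° − 86.497° = -90.52°.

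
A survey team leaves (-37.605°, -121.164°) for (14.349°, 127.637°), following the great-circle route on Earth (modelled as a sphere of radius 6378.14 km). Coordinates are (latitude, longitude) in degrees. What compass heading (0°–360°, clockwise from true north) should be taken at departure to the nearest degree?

With φ₁ = -0.6563, φ₂ = 0.2504, Δλ = -1.9408 rad, the forward-azimuth formula gives
θ = atan2( sin Δλ cos φ₂ , cos φ₁ sin φ₂ − sin φ₁ cos φ₂ cos Δλ ) = atan2(-0.9032, -0.0174) = -91.11°.
Adding 360° brings this into [0°, 360°): 269°.

269°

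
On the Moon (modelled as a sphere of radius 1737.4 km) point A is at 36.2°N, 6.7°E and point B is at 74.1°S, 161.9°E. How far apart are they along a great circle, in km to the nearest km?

With latitudes φ₁ = 36.200°, φ₂ = -74.100° and longitude difference Δλ = 155.200°:
cos c = sin φ₁ sin φ₂ + cos φ₁ cos φ₂ cos Δλ = (0.5906)(-0.9617) + (0.8070)(0.2740)(-0.9078) = -0.76870,
so c = arccos(-0.76870) = 2.44760 rad.
Distance = R·c = 1737.4 × 2.4476 ≈ 4252 km.

4252 km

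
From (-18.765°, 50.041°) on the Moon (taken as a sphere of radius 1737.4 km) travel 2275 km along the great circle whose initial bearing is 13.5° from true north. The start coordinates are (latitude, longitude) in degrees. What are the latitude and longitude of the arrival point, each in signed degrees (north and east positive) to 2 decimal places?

53.74°, 72.45°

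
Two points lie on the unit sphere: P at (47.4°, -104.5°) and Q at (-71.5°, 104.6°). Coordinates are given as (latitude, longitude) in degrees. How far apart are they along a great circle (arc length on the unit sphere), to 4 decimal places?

In radians: φ₁ = 0.8273, φ₂ = -1.2479, Δλ = -150.900° = -2.6337 rad.
cos c = sin φ₁ sin φ₂ + cos φ₁ cos φ₂ cos Δλ = (0.7361)(-0.9483) + (0.6769)(0.3173)(-0.8738) = -0.88572,
so c = arccos(-0.88572) = 2.65885 rad.
On the unit sphere the arc length equals the central angle: 2.6588.

2.6588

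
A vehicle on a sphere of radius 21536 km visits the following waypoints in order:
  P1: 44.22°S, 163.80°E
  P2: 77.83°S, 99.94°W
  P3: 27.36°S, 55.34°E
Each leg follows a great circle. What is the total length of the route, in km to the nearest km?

45889 km

Leg P1→P2: central angle 0.8429 rad, distance 18153.6 km.
Leg P2→P3: central angle 1.2879 rad, distance 27735.3 km.
Total: 18153.6 + 27735.3 ≈ 45889 km.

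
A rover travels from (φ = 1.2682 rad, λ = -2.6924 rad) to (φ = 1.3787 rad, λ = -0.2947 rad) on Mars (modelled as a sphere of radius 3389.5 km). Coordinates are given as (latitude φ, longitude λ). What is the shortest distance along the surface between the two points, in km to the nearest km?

Let φ₁ = 1.2682 rad, φ₂ = 1.3787 rad, and Δλ = 2.3977 rad.
Haversine: a = sin²(Δφ/2) + cos φ₁ cos φ₂ sin²(Δλ/2) = 0.0030 + (0.2980)(0.1909)(0.8679) = 0.05243.
Central angle c = 2·arcsin(√a) = 0.46204 rad.
Distance = R·c = 3389.5 × 0.4620 ≈ 1566 km.

1566 km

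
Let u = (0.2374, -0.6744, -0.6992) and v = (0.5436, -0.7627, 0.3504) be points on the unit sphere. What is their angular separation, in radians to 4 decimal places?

u·v = 0.3984; |u| = 1.0000, |v| = 1.0000.
cos θ = (u·v)/(|u||v|) = 0.3984, so θ = 1.1610 rad.

1.1610 rad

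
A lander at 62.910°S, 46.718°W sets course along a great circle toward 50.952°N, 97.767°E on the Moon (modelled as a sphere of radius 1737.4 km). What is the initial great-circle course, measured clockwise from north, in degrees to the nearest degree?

Δλ = 144.485° = 2.5217 rad.
y = sin Δλ · cos φ₂ = (0.5809)(0.6300) = 0.3660
x = cos φ₁ sin φ₂ − sin φ₁ cos φ₂ cos Δλ = (0.4554)(0.7766) − (-0.8903)(0.6300)(-0.8140) = -0.1029
θ = atan2(y, x) = 105.70°, so the bearing is 106°.

106°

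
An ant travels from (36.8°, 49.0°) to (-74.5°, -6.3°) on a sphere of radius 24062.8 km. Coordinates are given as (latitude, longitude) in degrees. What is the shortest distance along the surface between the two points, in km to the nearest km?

With latitudes φ₁ = 36.800°, φ₂ = -74.500° and longitude difference Δλ = -55.300°:
cos c = sin φ₁ sin φ₂ + cos φ₁ cos φ₂ cos Δλ = (0.5990)(-0.9636) + (0.8007)(0.2672)(0.5693) = -0.45542,
so c = arccos(-0.45542) = 2.04364 rad.
Distance = R·c = 24062.8 × 2.0436 ≈ 49176 km.

49176 km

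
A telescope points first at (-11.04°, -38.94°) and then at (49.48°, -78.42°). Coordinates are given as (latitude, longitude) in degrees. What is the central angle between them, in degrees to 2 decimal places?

69.72°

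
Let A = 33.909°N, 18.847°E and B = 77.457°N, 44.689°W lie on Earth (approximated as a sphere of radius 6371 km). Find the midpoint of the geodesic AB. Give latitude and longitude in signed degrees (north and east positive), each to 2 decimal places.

Central angle δ = 0.8958 rad. Interpolating on the sphere with fraction f = 0.5:
P = [sin((1−f)δ)·A + sin(fδ)·B] / sin δ = 0.5547·A + 0.5547·B in Cartesian coordinates,
giving P = (0.5213, 0.0640, 0.8509), i.e. latitude 58.31°, longitude 7.00°.

58.31°, 7.00°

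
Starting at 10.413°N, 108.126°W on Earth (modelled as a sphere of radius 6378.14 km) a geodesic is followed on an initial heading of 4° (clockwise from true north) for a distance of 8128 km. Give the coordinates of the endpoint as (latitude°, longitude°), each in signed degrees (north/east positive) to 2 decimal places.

Angular distance δ = d/R = 8128/6378.14 = 1.27435 rad; initial bearing θ = 0.0698 rad.
sin φ₂ = sin φ₁ cos δ + cos φ₁ sin δ cos θ = (0.1807)(0.2921) + (0.9835)(0.9564)(0.9976) = 0.9911, so φ₂ = 82.37°.
Δλ = atan2(sin θ sin δ cos φ₁, cos δ − sin φ₁ sin φ₂) = atan2(0.0656, 0.1130) = 30.147°.
λ₂ = -108.126° + 30.147° = -77.98°.

82.37°, -77.98°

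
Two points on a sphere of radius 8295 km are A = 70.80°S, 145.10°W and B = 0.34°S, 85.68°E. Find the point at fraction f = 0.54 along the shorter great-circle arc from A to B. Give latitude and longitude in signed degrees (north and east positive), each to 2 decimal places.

Central angle δ = 1.7745 rad. Interpolating on the sphere with fraction f = 0.54:
P = [sin((1−f)δ)·A + sin(fδ)·B] / sin δ = 0.7440·A + 0.8355·B in Cartesian coordinates,
giving P = (-0.1377, 0.6931, -0.7076), i.e. latitude -45.04°, longitude 101.24°.

-45.04°, 101.24°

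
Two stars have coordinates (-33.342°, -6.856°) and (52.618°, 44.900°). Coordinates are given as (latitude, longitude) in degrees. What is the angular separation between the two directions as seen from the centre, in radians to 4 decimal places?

1.6939 rad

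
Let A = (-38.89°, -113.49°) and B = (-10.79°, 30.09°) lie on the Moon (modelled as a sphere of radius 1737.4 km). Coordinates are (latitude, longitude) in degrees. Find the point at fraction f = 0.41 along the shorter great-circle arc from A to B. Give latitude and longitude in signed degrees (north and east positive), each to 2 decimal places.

Central angle δ = 2.0918 rad. Interpolating on the sphere with fraction f = 0.41:
P = [sin((1−f)δ)·A + sin(fδ)·B] / sin δ = 1.0882·A + 0.8720·B in Cartesian coordinates,
giving P = (0.4035, -0.3474, -0.8465), i.e. latitude -57.83°, longitude -40.73°.

-57.83°, -40.73°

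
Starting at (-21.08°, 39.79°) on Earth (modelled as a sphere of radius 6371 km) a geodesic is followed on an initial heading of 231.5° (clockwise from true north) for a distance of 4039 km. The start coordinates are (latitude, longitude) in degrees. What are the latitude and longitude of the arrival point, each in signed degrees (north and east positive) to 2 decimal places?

Angular distance δ = d/R = 4039/6371 = 0.63397 rad; initial bearing θ = 4.0404 rad.
sin φ₂ = sin φ₁ cos δ + cos φ₁ sin δ cos θ = (-0.3597)(0.8057) + (0.9331)(0.5923)(-0.6225) = -0.6338, so φ₂ = -39.33°.
Δλ = atan2(sin θ sin δ cos φ₁, cos δ − sin φ₁ sin φ₂) = atan2(-0.4326, 0.5777) = -36.824°.
λ₂ = 39.790° − 36.824° = 2.97°.

-39.33°, 2.97°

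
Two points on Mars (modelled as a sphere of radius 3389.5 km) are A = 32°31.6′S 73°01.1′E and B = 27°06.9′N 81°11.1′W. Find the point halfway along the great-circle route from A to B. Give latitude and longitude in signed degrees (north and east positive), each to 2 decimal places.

Central angle δ = 2.7408 rad. Interpolating on the sphere with fraction f = 0.5:
P = [sin((1−f)δ)·A + sin(fδ)·B] / sin δ = 2.5119·A + 2.5119·B in Cartesian coordinates,
giving P = (0.9612, -0.1839, -0.2058), i.e. latitude -11.87°, longitude -10.83°.

-11.87°, -10.83°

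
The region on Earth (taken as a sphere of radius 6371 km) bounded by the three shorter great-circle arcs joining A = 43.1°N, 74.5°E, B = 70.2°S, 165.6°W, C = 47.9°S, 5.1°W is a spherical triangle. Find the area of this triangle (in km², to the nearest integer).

Side lengths (central angles): a = 1.0655, b = 2.0027, c = 2.4437 rad; semiperimeter s = 2.7559.
By l'Huilier's theorem, tan(E/4) = √[tan(s/2) tan((s−a)/2) tan((s−b)/2) tan((s−c)/2)], giving spherical excess E = 2.1605 rad.
Area = E·R² = 2.1605 × (6371)² ≈ 87693075 km².

87693075 km²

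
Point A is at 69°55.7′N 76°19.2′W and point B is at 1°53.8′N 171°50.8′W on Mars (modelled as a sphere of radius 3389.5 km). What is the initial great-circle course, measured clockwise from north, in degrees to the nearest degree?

276°

Δλ = -95.527° = -1.6673 rad.
y = sin Δλ · cos φ₂ = (-0.9954)(0.9995) = -0.9948
x = cos φ₁ sin φ₂ − sin φ₁ cos φ₂ cos Δλ = (0.3432)(0.0331) − (0.9393)(0.9995)(-0.0963) = 0.1018
θ = atan2(y, x) = -84.16°; adding 360° gives 276°.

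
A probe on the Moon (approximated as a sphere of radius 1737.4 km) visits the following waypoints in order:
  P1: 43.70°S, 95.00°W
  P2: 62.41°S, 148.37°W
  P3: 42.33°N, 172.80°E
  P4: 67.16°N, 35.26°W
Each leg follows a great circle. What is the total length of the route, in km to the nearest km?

Leg P1→P2: central angle 0.6231 rad, distance 1082.5 km.
Leg P2→P3: central angle 1.9072 rad, distance 3313.6 km.
Leg P3→P4: central angle 1.1946 rad, distance 2075.5 km.
Total: 1082.5 + 3313.6 + 2075.5 ≈ 6472 km.

6472 km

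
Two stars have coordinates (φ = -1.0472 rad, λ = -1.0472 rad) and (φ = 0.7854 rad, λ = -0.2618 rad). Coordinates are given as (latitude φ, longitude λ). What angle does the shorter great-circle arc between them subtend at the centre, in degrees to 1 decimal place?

In radians: φ₁ = -1.0472, φ₂ = 0.7854, Δλ = 45.000° = 0.7854 rad.
cos c = sin φ₁ sin φ₂ + cos φ₁ cos φ₂ cos Δλ = (-0.8660)(0.7071) + (0.5000)(0.7071)(0.7071) = -0.36238,
so c = arccos(-0.36238) = 1.94161 rad.
So the angular separation is 111.2°.

111.2°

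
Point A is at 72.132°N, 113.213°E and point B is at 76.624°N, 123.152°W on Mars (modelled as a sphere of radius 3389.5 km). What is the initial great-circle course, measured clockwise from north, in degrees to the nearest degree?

Δλ = 123.635° = 2.1578 rad.
y = sin Δλ · cos φ₂ = (0.8326)(0.2313) = 0.1926
x = cos φ₁ sin φ₂ − sin φ₁ cos φ₂ cos Δλ = (0.3068)(0.9729) − (0.9518)(0.2313)(-0.5539) = 0.4205
θ = atan2(y, x) = 24.61°, so the bearing is 25°.

25°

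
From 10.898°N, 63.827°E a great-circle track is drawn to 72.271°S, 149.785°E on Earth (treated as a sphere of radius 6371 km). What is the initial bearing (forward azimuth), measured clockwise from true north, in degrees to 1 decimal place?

162.1°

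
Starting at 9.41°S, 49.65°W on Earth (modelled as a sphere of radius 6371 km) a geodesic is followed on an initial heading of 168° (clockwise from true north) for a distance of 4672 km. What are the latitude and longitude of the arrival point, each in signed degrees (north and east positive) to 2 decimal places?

Angular distance δ = d/R = 4672/6371 = 0.73332 rad; initial bearing θ = 2.9322 rad.
sin φ₂ = sin φ₁ cos δ + cos φ₁ sin δ cos θ = (-0.1635)(0.7430) + (0.9865)(0.6693)(-0.9781) = -0.7674, so φ₂ = -50.12°.
Δλ = atan2(sin θ sin δ cos φ₁, cos δ − sin φ₁ sin φ₂) = atan2(0.1373, 0.6175) = 12.535°.
λ₂ = -49.650° + 12.535° = -37.11°.

-50.12°, -37.11°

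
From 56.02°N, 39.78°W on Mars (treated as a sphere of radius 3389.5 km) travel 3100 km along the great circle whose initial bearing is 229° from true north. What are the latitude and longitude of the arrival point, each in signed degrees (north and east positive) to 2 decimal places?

12.44°, -77.54°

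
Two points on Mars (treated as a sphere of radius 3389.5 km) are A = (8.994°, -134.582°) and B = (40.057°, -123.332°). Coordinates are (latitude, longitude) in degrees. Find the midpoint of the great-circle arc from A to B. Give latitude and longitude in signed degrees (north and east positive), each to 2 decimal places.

Central angle δ = 0.5697 rad. Interpolating on the sphere with fraction f = 0.5:
P = [sin((1−f)δ)·A + sin(fδ)·B] / sin δ = 0.5210·A + 0.5210·B in Cartesian coordinates,
giving P = (-0.5803, -0.6997, 0.4167), i.e. latitude 24.63°, longitude -129.67°.

24.63°, -129.67°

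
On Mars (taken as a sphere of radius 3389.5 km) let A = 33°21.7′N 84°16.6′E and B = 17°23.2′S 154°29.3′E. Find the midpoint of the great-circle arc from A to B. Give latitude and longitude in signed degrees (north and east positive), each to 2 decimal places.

The central angle between A and B is δ = 1.4651 rad.
With f = 0.5, the slerp weights are sin((1−f)δ)/sin δ = 0.6725 and sin(fδ)/sin δ = 0.6725.
Weighted sum of the unit vectors: (0.6725)·(0.0833,0.8311,0.5499) + (0.6725)·(-0.8613,0.4110,-0.2988) = (-0.5232, 0.8353, 0.1689).
Converting back: φ = atan2(z, √(x²+y²)) = 9.72°, λ = atan2(y, x) = 122.06°.

9.72°, 122.06°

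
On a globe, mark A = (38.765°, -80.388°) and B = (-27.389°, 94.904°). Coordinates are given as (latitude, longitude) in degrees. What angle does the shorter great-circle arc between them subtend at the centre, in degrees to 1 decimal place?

In radians: φ₁ = 0.6766, φ₂ = -0.4780, Δλ = 175.292° = 3.0594 rad.
Haversine: a = sin²(Δφ/2) + cos φ₁ cos φ₂ sin²(Δλ/2) = 0.2979 + (0.7797)(0.8879)(0.9983) = 0.98901.
Central angle c = 2·arcsin(√a) = 2.93153 rad.
So the angular separation is 168.0°.

168.0°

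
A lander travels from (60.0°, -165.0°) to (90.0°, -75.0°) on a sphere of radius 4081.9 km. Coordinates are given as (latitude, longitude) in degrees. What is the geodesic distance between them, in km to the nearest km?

2137 km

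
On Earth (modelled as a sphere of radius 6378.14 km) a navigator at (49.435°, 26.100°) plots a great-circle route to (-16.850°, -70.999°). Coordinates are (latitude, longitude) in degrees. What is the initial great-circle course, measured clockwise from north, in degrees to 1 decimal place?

With φ₁ = 0.8628, φ₂ = -0.2941, Δλ = -1.6947 rad, the forward-azimuth formula gives
θ = atan2( sin Δλ cos φ₂ , cos φ₁ sin φ₂ − sin φ₁ cos φ₂ cos Δλ ) = atan2(-0.9497, -0.0987) = -95.93°.
Adding 360° brings this into [0°, 360°): 264.1°.

264.1°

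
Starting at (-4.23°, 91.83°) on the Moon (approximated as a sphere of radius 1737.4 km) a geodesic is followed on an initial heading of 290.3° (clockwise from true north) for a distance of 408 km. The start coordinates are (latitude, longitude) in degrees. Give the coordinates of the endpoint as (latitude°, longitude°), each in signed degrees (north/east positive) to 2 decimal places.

Angular distance δ = d/R = 408/1737.4 = 0.23483 rad; initial bearing θ = 5.0667 rad.
sin φ₂ = sin φ₁ cos δ + cos φ₁ sin δ cos θ = (-0.0738)(0.9726) + (0.9973)(0.2327)(0.3469) = 0.0088, so φ₂ = 0.50°.
Δλ = atan2(sin θ sin δ cos φ₁, cos δ − sin φ₁ sin φ₂) = atan2(-0.2176, 0.9732) = -12.606°.
λ₂ = 91.830° − 12.606° = 79.22°.

0.50°, 79.22°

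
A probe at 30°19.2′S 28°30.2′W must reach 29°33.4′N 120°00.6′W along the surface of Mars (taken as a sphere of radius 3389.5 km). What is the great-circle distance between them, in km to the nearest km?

Let φ₁ = -0.5292 rad, φ₂ = 0.5159 rad, and Δλ = -1.5971 rad.
Haversine: a = sin²(Δφ/2) + cos φ₁ cos φ₂ sin²(Δλ/2) = 0.2491 + (0.8632)(0.8699)(0.5131) = 0.63438.
Central angle c = 2·arcsin(√a) = 1.84291 rad.
Distance = R·c = 3389.5 × 1.8429 ≈ 6247 km.

6247 km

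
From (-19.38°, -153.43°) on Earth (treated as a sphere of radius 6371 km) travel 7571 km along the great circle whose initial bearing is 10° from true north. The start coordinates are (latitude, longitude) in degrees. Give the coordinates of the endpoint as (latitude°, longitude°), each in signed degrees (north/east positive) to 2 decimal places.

47.57°, -139.62°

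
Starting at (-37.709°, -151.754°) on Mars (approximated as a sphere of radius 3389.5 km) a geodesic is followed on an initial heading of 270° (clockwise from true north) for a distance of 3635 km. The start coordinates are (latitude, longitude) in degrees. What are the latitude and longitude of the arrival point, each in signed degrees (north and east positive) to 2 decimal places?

-17.00°, 141.54°

Angular distance δ = d/R = 3635/3389.5 = 1.07243 rad; initial bearing θ = 4.7124 rad.
sin φ₂ = sin φ₁ cos δ + cos φ₁ sin δ cos θ = (-0.6117)(0.4780) + (0.7911)(0.8784)(-0.0000) = -0.2924, so φ₂ = -17.00°.
Δλ = atan2(sin θ sin δ cos φ₁, cos δ − sin φ₁ sin φ₂) = atan2(-0.6949, 0.2992) = -66.707°.
λ₂ = -151.754° − 66.707° = -218.46° → 141.54° after wrapping to (−180°, 180°].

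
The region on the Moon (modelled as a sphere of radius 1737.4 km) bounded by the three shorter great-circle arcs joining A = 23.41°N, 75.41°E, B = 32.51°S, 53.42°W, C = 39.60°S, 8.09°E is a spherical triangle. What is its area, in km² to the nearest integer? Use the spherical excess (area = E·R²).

1579263 km²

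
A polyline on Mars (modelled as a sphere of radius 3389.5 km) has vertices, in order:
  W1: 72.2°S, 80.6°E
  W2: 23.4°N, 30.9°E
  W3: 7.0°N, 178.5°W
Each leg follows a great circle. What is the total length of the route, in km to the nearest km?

14169 km

Leg W1→W2: central angle 1.7688 rad, distance 5995.2 km.
Leg W2→W3: central angle 2.4116 rad, distance 8174.2 km.
Total: 5995.2 + 8174.2 ≈ 14169 km.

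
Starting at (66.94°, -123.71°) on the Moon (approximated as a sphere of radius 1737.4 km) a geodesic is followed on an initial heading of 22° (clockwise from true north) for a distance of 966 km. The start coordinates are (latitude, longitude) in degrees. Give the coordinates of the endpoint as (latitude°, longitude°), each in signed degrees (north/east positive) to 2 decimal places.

76.70°, -2.97°

Angular distance δ = d/R = 966/1737.4 = 0.55600 rad; initial bearing θ = 0.3840 rad.
sin φ₂ = sin φ₁ cos δ + cos φ₁ sin δ cos θ = (0.9201)(0.8494) + (0.3917)(0.5278)(0.9272) = 0.9732, so φ₂ = 76.70°.
Δλ = atan2(sin θ sin δ cos φ₁, cos δ − sin φ₁ sin φ₂) = atan2(0.0774, -0.0461) = 120.737°.
λ₂ = -123.710° + 120.737° = -2.97°.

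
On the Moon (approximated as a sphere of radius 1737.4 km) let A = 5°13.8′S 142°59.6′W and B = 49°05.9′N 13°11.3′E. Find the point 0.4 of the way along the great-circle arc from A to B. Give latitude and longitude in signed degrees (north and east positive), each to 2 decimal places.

The central angle between A and B is δ = 2.2988 rad.
With f = 0.4, the slerp weights are sin((1−f)δ)/sin δ = 1.3151 and sin(fδ)/sin δ = 1.0654.
Weighted sum of the unit vectors: (1.3151)·(-0.7952,-0.5994,-0.0912) + (1.0654)·(0.6375,0.1494,0.7558) = (-0.3666, -0.6291, 0.6854).
Converting back: φ = atan2(z, √(x²+y²)) = 43.27°, λ = atan2(y, x) = -120.23°.

43.27°, -120.23°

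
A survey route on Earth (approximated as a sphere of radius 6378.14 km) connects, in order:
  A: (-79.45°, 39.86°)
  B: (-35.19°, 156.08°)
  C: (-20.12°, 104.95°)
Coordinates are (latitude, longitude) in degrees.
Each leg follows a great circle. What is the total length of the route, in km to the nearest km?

11927 km

Leg A→B: central angle 1.0467 rad, distance 6676.0 km.
Leg B→C: central angle 0.8233 rad, distance 5251.1 km.
Total: 6676.0 + 5251.1 ≈ 11927 km.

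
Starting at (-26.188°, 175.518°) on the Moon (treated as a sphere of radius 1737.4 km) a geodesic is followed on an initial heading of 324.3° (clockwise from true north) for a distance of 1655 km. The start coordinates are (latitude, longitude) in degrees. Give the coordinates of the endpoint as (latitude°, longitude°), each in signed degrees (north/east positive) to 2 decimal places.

19.76°, 145.17°

Angular distance δ = d/R = 1655/1737.4 = 0.95257 rad; initial bearing θ = 5.6601 rad.
sin φ₂ = sin φ₁ cos δ + cos φ₁ sin δ cos θ = (-0.4413)(0.5796) + (0.8974)(0.8149)(0.8121) = 0.3381, so φ₂ = 19.76°.
Δλ = atan2(sin θ sin δ cos φ₁, cos δ − sin φ₁ sin φ₂) = atan2(-0.4267, 0.7288) = -30.350°.
λ₂ = 175.518° − 30.350° = 145.17°.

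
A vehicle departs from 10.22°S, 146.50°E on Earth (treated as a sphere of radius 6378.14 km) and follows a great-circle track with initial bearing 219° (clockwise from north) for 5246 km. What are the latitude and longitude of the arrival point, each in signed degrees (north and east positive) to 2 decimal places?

-42.94°, 107.45°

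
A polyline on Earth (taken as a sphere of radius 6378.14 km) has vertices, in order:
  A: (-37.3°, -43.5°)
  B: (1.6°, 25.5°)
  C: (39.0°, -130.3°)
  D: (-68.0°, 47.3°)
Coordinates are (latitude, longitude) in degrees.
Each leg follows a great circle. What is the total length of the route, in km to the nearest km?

Leg A→B: central angle 1.2994 rad, distance 8288.0 km.
Leg B→C: central angle 2.3337 rad, distance 14884.5 km.
Leg C→D: central angle 2.6349 rad, distance 16805.9 km.
Total: 8288.0 + 14884.5 + 16805.9 ≈ 39978 km.

39978 km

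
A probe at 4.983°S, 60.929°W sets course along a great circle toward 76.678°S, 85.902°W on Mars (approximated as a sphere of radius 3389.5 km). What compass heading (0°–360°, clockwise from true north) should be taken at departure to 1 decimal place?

185.8°

Δλ = -24.973° = -0.4359 rad.
y = sin Δλ · cos φ₂ = (-0.4222)(0.2304) = -0.0973
x = cos φ₁ sin φ₂ − sin φ₁ cos φ₂ cos Δλ = (0.9962)(-0.9731) − (-0.0869)(0.2304)(0.9065) = -0.9513
θ = atan2(y, x) = -174.16°; adding 360° gives 185.8°.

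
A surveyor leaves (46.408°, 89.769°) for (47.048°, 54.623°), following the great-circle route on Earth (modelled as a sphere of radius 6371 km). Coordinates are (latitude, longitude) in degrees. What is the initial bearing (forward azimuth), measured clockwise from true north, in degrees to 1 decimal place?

284.5°

Δλ = -35.146° = -0.6134 rad.
y = sin Δλ · cos φ₂ = (-0.5757)(0.6814) = -0.3922
x = cos φ₁ sin φ₂ − sin φ₁ cos φ₂ cos Δλ = (0.6895)(0.7319) − (0.7243)(0.6814)(0.8177) = 0.1011
θ = atan2(y, x) = -75.54°; adding 360° gives 284.5°.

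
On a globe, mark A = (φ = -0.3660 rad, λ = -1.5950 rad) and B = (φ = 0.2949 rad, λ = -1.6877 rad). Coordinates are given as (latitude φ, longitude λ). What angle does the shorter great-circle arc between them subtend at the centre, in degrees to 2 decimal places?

38.22°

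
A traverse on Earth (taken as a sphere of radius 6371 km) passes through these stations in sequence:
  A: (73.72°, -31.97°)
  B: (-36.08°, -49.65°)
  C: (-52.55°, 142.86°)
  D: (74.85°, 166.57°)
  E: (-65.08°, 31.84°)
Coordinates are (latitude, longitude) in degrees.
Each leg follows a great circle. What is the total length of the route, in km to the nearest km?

54693 km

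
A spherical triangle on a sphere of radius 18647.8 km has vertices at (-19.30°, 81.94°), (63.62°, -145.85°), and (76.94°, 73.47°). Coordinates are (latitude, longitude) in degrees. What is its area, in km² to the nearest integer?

Side lengths (central angles): a = 0.6518, b = 1.6820, c = 2.1869 rad; semiperimeter s = 2.2603.
By l'Huilier's theorem, tan(E/4) = √[tan(s/2) tan((s−a)/2) tan((s−b)/2) tan((s−c)/2)], giving spherical excess E = 0.6158 rad.
Area = E·R² = 0.6158 × (18647.8)² ≈ 214121279 km².

214121279 km²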